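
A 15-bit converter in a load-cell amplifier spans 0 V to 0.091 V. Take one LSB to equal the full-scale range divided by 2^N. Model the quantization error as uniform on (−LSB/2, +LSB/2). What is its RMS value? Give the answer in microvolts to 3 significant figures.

0.802 µV

Span = 0.091 V.
One LSB is 0.091 V / 32768 = 2.7771 µV.
For a uniform distribution on [−LSB/2, +LSB/2], V_rms = LSB/√12 = 2.7771 µV/3.4641 = 0.802 µV.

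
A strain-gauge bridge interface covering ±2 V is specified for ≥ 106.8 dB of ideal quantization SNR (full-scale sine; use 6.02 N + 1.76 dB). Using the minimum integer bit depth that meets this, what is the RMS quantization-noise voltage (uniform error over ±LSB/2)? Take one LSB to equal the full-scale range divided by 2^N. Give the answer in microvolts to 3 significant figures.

The full-scale span is 2 − (-2) = 4 V.
Solving 6.02 N ≥ 106.8 − 1.76: N ≥ 17.449. Round up → N = 18.
LSB = 4 V / 2^18 = 15.259 µV.
σ_q = LSB/√12 = 15.259 µV/3.4641 = 4.40 µV.

4.40 µV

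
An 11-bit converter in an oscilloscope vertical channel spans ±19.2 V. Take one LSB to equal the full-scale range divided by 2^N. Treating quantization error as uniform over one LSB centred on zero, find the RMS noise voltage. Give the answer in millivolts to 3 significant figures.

Span: 19.2 V − (-19.2 V) = 38.4 V.
LSB = 38.4 V / 2^11 = 18.750 mV.
For a uniform distribution on [−LSB/2, +LSB/2], V_rms = LSB/√12 = 18.750 mV/3.4641 = 5.41 mV.

5.41 mV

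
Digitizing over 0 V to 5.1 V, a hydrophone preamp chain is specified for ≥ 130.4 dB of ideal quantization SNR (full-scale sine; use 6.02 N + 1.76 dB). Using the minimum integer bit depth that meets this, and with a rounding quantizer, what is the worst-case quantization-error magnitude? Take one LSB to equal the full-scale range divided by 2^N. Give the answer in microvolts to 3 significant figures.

Full-scale range = 5.1 V.
Required N = ⌈(130.4 − 1.76)/6.02⌉ = ⌈21.369⌉ = 22.
LSB = 5.1 V / 2^22 = 1.2159 µV.
Max error for round-to-nearest is LSB/2 = 0.608 µV.

0.608 µV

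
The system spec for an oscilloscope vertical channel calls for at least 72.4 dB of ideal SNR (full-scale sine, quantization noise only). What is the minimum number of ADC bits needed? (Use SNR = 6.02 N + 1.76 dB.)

Solving 6.02 N ≥ 72.4 − 1.76: N ≥ 11.734. Round up → N = 12.

12 bits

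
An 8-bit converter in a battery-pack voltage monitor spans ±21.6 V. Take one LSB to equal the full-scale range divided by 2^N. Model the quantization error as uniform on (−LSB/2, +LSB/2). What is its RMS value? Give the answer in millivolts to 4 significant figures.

Range = 21.6 − (-21.6) = 43.2 V.
One LSB is 43.2 V / 256 = 168.750 mV.
RMS of a uniform error over width LSB is LSB/√12 = 48.71 mV.

48.71 mV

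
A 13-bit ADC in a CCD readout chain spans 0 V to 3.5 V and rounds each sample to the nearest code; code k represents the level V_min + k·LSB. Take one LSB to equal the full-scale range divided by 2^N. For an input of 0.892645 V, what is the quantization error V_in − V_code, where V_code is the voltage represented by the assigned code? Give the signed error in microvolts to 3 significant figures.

Range is 3.5 V. LSB = 3.5 V / 2^13 ≈ 427.2 µV.
(V_in − V_min)/LSB = (0.892645 − (0)) × 8192/3.5 = 2089.2994 → nearest code k = 2089.
Reconstructed level: 0 + 2089 × 3.5/8192 V = 0.8925170898 V.
Error = V_in − V_code = 0.892645 − (0.8925170898) = +128 µV.

+128 µV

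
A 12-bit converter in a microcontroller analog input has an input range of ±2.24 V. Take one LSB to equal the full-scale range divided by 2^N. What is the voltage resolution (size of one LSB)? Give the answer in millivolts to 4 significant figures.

Range = 2.24 − (-2.24) = 4.48 V.
There are 2^12 = 4096 steps.
One LSB is 4.48 V / 4096 = 1.094 mV.

1.094 mV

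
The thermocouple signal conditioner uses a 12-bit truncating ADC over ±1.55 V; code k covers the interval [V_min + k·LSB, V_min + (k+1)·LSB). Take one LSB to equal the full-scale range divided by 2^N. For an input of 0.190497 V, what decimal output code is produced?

The full-scale span is 1.55 − (-1.55) = 3.1 V. LSB = 3.1 V / 2^12 ≈ 0.7568 mV.
code = ⌊(V_in − V_min)/LSB⌋ = ⌊(V_in − V_min) × 2^12 / range⌋
     = ⌊(0.190497 − (-1.55)) × 4096 / 3.1⌋ = ⌊1.740497 × 4096/3.1⌋
     = ⌊2299.702⌋ = 2299.

2299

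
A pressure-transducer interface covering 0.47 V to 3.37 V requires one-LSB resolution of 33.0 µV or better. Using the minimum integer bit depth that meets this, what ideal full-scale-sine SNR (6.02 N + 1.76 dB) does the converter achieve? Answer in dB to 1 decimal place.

Full-scale range = 3.37 V − (0.47 V) = 2.9 V.
2.9 V / 33.0 µV = 87880. Since 2^16 = 65536 and 2^17 = 131072, N = 17.
Ideal SNR at N = 17: 6.02·17 + 1.76 = 104.1 dB.

104.1 dB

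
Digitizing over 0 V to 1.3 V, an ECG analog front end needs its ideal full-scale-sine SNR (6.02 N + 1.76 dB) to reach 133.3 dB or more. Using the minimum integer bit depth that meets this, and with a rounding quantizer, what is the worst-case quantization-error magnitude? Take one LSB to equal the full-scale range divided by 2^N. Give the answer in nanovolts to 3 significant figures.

155 nV

Range is 1.3 V.
6.02 N + 1.76 ≥ 133.3 gives N ≥ 21.850, so the minimum integer is 22.
LSB = 1.3 V / 2^22 = 309.94 nV.
Max error for round-to-nearest is LSB/2 = 155 nV.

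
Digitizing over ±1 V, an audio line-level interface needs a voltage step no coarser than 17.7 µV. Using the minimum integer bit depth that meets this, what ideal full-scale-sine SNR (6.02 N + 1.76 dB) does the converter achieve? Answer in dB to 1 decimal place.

Range = 1 − (-1) = 2 V.
Required number of levels: 2/17.7 µV = 112990; smallest N with 2^N ≥ that is 17.
SNR = 6.02 × 17 + 1.76 = 104.10 dB.

104.1 dB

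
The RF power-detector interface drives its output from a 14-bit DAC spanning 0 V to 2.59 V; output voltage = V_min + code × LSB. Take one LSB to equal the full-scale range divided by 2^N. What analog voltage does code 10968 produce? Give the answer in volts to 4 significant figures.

Span = 2.59 V. LSB = 2.59 V / 2^14.
V_out = 0 + 10968 × (2.59/16384) V
      = 0 V + 1.73383 V = 1.73383 V.

1.734 V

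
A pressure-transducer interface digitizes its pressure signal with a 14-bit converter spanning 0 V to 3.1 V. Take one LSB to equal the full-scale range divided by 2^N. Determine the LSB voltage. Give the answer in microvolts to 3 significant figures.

189 µV

V_FS = 3.1 V.
2^14 = 16384 levels.
LSB = 3.1 V ÷ 2^14 = 3.1/16384 V = 189 µV.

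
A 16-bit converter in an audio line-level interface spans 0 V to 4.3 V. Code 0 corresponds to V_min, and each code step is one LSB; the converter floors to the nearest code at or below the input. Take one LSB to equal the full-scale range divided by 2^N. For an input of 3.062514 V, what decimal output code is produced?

Span = 4.3 V. LSB = 4.3 V / 2^16 ≈ 65.61 µV.
(V_in − V_min) × 2^16/range = (3.062514 − (0)) × 65536/4.3 = 46675.562.
Floor → code = 46675.

46675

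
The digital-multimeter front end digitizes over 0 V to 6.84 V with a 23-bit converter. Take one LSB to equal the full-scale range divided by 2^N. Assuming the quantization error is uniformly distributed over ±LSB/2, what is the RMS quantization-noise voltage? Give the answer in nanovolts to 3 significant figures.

Range is 6.84 V.
LSB = 6.84 V ÷ 2^23 = 6.84/8388608 V = 0.81539 µV.
σ_q = LSB/√12 = 0.81539 µV/3.4641 = 235 nV.

235 nV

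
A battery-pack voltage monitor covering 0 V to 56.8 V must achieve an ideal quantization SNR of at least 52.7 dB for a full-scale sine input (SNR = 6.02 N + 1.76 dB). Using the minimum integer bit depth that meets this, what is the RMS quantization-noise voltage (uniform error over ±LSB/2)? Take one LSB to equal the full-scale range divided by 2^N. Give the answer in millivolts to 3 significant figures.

32.0 mV

Full-scale range = 56.8 V.
N ≥ (52.7 − 1.76)/6.02 = 8.462 → N_min = 9.
LSB = 56.8 V / 2^9 = 110.94 mV.
V_rms = LSB/√12 = 32.0 mV.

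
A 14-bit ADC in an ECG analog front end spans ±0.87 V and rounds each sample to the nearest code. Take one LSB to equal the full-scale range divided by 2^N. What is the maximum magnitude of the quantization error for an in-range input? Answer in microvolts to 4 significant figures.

53.10 µV

Full-scale range = 0.87 V − (-0.87 V) = 1.74 V.
LSB = 1.74 V / 2^14 = 106.201 µV.
A rounding quantizer has |error| ≤ LSB/2 = 53.10 µV.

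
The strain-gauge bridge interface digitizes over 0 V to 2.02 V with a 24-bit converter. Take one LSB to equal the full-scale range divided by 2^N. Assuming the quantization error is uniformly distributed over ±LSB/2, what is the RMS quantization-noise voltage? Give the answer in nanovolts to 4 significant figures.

Span = 2.02 V.
LSB = 2.02 V ÷ 2^24 = 2.02/16777216 V = 120.401 nV.
V_rms = LSB/√12 = 120.401 nV / √12 = 34.76 nV.

34.76 nV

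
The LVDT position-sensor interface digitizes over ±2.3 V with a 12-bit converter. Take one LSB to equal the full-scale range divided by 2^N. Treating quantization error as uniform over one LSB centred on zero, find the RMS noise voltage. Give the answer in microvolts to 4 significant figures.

Range = 2.3 − (-2.3) = 4.6 V.
LSB = 4.6 V / 2^12 = 1.12305 mV.
V_rms = LSB/√12 = 1.12305 mV / √12 = 324.2 µV.

324.2 µV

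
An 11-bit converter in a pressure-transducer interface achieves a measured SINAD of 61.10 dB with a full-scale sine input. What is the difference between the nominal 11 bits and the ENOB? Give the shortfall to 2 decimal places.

1.14 bits

Effective bits = (61.10 − 1.76)/6.02 = 9.8571.
11 − 9.8571 = 1.14 bits below nominal.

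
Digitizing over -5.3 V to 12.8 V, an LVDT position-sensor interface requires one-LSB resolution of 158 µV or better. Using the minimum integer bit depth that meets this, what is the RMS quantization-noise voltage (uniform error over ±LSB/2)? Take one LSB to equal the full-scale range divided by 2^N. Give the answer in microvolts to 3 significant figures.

Span: 12.8 V − (-5.3 V) = 18.1 V.
Required number of levels: 18.1/158 µV = 114560; smallest N with 2^N ≥ that is 17.
One LSB is 18.1 V / 131072 = 138.09 µV.
RMS noise = LSB/√12 = 39.9 µV.

39.9 µV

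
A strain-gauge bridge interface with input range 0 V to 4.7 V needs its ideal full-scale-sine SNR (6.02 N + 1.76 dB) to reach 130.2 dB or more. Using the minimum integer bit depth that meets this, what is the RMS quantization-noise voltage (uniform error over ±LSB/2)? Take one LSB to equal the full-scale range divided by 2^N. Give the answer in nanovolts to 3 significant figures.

323 nV

Full-scale range = 4.7 V.
6.02 N + 1.76 ≥ 130.2 gives N ≥ 21.336, so the minimum integer is 22.
LSB = 4.7 V ÷ 2^22 = 4.7/4194304 V = 1.1206 µV.
V_rms = LSB/√12 = 323 nV.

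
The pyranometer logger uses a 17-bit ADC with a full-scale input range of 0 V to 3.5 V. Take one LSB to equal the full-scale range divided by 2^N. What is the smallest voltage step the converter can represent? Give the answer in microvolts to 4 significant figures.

Span = 3.5 V.
2^17 = 131072 levels.
Step size = 3.5/131072 V = 26.70 µV.

26.70 µV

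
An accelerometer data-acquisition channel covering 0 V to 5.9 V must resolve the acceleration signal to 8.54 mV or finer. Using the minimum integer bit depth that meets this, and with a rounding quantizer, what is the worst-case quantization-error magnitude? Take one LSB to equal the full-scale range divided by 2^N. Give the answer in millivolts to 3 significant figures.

Range is 5.9 V.
Levels needed ≥ 5.9/8.54 mV = 690.9. 2^10 = 1024 suffices, so N_min = 10.
LSB = 5.9 V / 2^10 = 5.7617 mV.
Half an LSB is 2.88 mV.

2.88 mV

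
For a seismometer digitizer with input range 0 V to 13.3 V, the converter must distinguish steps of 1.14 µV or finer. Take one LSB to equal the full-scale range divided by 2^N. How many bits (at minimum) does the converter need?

24 bits

Full-scale range = 13.3 V.
Required number of levels: 13.3/1.14 µV = 1.1667e7; smallest N with 2^N ≥ that is 24.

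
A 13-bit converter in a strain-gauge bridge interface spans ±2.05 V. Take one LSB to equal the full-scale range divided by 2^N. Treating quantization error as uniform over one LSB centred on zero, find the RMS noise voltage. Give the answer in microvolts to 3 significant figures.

Full-scale range = 2.05 V − (-2.05 V) = 4.1 V.
Step size = 4.1/8192 V = 0.50049 mV.
RMS of a uniform error over width LSB is LSB/√12 = 144 µV.

144 µV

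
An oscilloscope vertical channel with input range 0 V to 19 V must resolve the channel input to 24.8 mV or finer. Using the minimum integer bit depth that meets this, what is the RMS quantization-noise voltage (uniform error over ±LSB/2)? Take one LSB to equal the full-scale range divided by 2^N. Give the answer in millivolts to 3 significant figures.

5.36 mV

Span = 19 V.
Need 2^N ≥ 19 V / 24.8 mV = 766.1 → N_min = 10.
LSB = 19 V / 2^10 = 18.555 mV.
V_rms = LSB/√12 = 5.36 mV.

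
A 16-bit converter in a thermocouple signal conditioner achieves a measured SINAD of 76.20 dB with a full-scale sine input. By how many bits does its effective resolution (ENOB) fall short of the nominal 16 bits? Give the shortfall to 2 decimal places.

3.63 bits

ENOB = (SINAD − 1.76)/6.02 = (76.20 − 1.76)/6.02 = 12.3654 bits.
Shortfall = 16 − 12.3654 = 3.6346 bits.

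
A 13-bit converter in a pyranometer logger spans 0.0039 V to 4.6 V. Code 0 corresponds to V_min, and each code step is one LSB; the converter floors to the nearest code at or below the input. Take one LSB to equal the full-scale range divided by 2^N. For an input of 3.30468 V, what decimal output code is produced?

5883

Range = 4.6 − (0.0039) = 4.5961 V. LSB = 4.5961 V / 2^13 ≈ 0.5610 mV.
code = ⌊(V_in − V_min)/LSB⌋ = ⌊(V_in − V_min) × 2^13 / range⌋
     = ⌊(3.30468 − (0.0039)) × 8192 / 4.5961⌋ = ⌊3.30078 × 8192/4.5961⌋
     = ⌊5883.247⌋ = 5883.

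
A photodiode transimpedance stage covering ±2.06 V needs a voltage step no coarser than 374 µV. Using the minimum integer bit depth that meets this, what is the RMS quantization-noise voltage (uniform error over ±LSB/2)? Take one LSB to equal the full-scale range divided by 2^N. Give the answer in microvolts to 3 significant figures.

72.6 µV

Span: 2.06 V − (-2.06 V) = 4.12 V.
Need 2^N ≥ 4.12 V / 374 µV = 11020 → N_min = 14.
One LSB is 4.12 V / 16384 = 251.46 µV.
RMS noise = LSB/√12 = 72.6 µV.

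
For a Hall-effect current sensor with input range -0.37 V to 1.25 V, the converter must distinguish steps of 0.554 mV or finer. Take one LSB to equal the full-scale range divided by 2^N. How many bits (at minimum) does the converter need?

Span: 1.25 V − (-0.37 V) = 1.62 V.
Required number of levels: 1.62/0.554 mV = 2924.2; smallest N with 2^N ≥ that is 12.

12 bits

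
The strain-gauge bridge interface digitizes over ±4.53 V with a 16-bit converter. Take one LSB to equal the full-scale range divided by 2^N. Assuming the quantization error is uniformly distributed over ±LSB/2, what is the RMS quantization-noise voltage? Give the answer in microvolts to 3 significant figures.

39.9 µV

Range = 4.53 − (-4.53) = 9.06 V.
One LSB is 9.06 V / 65536 = 138.24 µV.
V_rms = LSB/√12 = 138.24 µV / √12 = 39.9 µV.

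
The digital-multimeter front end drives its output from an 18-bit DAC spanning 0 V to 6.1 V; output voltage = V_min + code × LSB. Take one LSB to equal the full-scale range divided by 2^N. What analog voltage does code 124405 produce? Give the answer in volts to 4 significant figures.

V_FS = 6.1 V. LSB = 6.1 V / 2^18.
Output = V_min + (124405/262144) × range = 0 + 0.474567 × 6.1 V
      = 0 V + 2.89486 V = 2.89486 V.

2.895 V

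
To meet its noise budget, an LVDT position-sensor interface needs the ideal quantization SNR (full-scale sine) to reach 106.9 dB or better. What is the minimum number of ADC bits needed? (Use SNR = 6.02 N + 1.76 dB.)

6.02 N + 1.76 ≥ 106.9 gives N ≥ 17.465, so the minimum integer is 18.

18 bits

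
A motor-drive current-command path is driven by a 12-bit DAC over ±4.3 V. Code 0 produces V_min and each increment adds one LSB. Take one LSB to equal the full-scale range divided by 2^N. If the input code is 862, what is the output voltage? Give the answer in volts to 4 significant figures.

Range = 4.3 − (-4.3) = 8.6 V. LSB = 8.6 V / 2^12.
V_out = V_min + code × LSB = -4.3 V + 862 × 8.6 V / 4096
      = -4.3 + 1.80986 = -2.49014 V.

-2.490 V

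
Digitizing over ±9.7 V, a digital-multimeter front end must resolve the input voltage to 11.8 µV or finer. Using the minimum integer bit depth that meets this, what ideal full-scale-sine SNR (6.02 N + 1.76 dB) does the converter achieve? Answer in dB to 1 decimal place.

128.2 dB

Full-scale range = 9.7 V − (-9.7 V) = 19.4 V.
Levels needed ≥ 19.4/11.8 µV = 1.644e6. 2^21 = 2097152 suffices, so N_min = 21.
6.02(21) + 1.76 = 128.18 dB.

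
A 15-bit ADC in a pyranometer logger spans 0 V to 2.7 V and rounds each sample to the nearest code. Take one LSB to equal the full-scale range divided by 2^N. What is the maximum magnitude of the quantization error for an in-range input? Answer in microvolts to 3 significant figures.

V_FS = 2.7 V.
One LSB is 2.7 V / 32768 = 82.397 µV.
|e|_max = LSB/2 = 41.2 µV.

41.2 µV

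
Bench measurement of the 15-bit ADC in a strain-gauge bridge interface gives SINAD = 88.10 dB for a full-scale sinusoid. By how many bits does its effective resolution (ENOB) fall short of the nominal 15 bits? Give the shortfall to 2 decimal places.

N_eff = (88.10 − 1.76)/6.02 = 14.3422 bits.
Lost resolution: 15 − 14.3422 = 0.6578 bits.

0.66 bits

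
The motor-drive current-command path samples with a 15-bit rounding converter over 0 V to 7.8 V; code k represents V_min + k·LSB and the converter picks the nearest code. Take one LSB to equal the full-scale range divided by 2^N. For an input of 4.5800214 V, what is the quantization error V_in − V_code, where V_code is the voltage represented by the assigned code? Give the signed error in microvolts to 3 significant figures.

−50.6 µV

Range is 7.8 V. LSB = 7.8 V / 2^15 ≈ 238.0 µV.
(4.5800214 − (0)) / LSB = 4.5800214 × 32768/7.8 = 19240.7873. Nearest integer: k = 19241.
V_code = 0 + (19241/32768) × 7.8 = 4.5800720215 V.
V_in − V_code = 4.5800214 − (4.5800720215) = −50.6 µV.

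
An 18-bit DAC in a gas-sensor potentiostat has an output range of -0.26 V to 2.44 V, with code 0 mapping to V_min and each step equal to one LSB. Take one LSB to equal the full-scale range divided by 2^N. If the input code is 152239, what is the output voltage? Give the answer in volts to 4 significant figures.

The full-scale span is 2.44 − (-0.26) = 2.7 V. LSB = 2.7 V / 2^18.
V_out = -0.26 + 152239 × (2.7/262144) V
      = -0.26 V + 1.56801 V = 1.30801 V.

1.308 V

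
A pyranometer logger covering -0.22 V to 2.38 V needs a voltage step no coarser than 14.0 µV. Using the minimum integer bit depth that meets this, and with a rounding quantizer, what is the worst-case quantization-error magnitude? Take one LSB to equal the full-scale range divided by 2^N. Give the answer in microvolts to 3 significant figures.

Full-scale range = 2.38 V − (-0.22 V) = 2.6 V.
Required number of levels: 2.6/14.0 µV = 185710; smallest N with 2^N ≥ that is 18.
Step size = 2.6/262144 V = 9.9182 µV.
Max error for round-to-nearest is LSB/2 = 4.96 µV.

4.96 µV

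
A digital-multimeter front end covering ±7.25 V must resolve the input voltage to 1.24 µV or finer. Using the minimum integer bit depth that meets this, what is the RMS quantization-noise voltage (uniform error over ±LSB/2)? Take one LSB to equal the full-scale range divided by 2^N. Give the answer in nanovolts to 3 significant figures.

249 nV

Range = 7.25 − (-7.25) = 14.5 V.
Need 2^N ≥ 14.5 V / 1.24 µV = 1.169e7 → N_min = 24.
One LSB is 14.5 V / 16777216 = 0.86427 µV.
σ_q = LSB/√12 = 0.86427 µV/3.4641 = 249 nV.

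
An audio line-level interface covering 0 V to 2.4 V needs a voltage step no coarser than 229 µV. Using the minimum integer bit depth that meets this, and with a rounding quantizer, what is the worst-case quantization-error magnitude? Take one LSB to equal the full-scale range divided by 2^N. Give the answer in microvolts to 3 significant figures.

73.2 µV

V_FS = 2.4 V.
2.4 V / 229 µV = 10480. Since 2^13 = 8192 and 2^14 = 16384, N = 14.
LSB = 2.4 V / 2^14 = 146.48 µV.
Max error for round-to-nearest is LSB/2 = 73.2 µV.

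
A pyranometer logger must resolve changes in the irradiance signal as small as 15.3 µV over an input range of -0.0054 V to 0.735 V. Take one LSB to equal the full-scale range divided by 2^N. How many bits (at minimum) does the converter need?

16 bits

The full-scale span is 0.735 − (-0.0054) = 0.7404 V.
Levels needed ≥ 0.7404/15.3 µV = 48390. 2^16 = 65536 suffices, so N_min = 16.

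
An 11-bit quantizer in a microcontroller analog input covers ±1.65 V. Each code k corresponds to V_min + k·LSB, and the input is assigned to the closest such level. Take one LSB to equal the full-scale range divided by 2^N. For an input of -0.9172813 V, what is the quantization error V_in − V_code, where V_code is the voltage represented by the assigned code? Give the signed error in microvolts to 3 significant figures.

Span: 1.65 V − (-1.65 V) = 3.3 V. LSB = 3.3 V / 2^11 ≈ 1.611 mV.
(-0.9172813 − (-1.65)) / LSB = 0.7327187 × 2048/3.3 = 454.7297. Nearest integer: k = 455.
Reconstructed level: -1.65 + 455 × 3.3/2048 V = -0.9168457031 V.
V_in − V_code = -0.9172813 − (-0.9168457031) = −436 µV.

−436 µV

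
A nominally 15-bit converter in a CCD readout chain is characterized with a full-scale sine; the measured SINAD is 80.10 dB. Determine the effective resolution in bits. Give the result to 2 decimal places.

ENOB = (SINAD − 1.76) / 6.02 = (80.10 − 1.76) / 6.02 = 78.34 / 6.02 = 13.0133.

13.01 bits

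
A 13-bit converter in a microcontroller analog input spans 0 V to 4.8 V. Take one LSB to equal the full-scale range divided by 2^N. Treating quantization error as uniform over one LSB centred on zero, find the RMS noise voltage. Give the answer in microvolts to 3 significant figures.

Full-scale range = 4.8 V.
LSB = 4.8 V / 2^13 = 0.58594 mV.
RMS of a uniform error over width LSB is LSB/√12 = 169 µV.

169 µV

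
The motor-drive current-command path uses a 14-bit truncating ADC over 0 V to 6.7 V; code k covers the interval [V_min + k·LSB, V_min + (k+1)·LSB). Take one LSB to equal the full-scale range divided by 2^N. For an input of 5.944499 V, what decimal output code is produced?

14536

Full-scale range = 6.7 V. LSB = 6.7 V / 2^14 ≈ 408.9 µV.
V_in − V_min = 5.944499 − (0) = 5.944499 V.
Divide by LSB: 5.944499 × 16384/6.7 = 14536.5182.
Truncating gives code 14536.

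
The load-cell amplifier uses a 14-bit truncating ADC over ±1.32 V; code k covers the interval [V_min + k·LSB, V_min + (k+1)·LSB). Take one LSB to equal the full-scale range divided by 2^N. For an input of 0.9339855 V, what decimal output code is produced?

Span: 1.32 V − (-1.32 V) = 2.64 V. LSB = 2.64 V / 2^14 ≈ 161.1 µV.
V_in − V_min = 0.9339855 − (-1.32) = 2.2539855 V.
Divide by LSB: 2.2539855 × 16384/2.64 = 13988.3706.
Truncating gives code 13988.

13988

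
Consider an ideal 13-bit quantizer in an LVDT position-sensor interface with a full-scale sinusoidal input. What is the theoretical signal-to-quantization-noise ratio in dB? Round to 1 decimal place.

For an ideal N-bit converter with full-scale sine input, SNR = 6.02 N + 1.76 dB. SNR = 6.02 × 13 + 1.76 = 78.26 + 1.76 = 80.02 dB.

80.0 dB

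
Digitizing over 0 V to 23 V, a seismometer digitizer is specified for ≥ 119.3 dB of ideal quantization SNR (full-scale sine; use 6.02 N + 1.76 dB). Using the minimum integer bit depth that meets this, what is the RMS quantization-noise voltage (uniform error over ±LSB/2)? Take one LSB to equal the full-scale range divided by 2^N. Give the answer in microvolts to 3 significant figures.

6.33 µV

V_FS = 23 V.
Solving 6.02 N ≥ 119.3 − 1.76: N ≥ 19.525. Round up → N = 20.
One LSB is 23 V / 1048576 = 21.935 µV.
σ_q = LSB/√12 = 21.935 µV/3.4641 = 6.33 µV.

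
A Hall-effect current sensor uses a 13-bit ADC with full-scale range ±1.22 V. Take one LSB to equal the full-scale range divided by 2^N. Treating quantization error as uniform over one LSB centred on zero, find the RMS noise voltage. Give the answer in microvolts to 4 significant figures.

85.98 µV

The full-scale span is 1.22 − (-1.22) = 2.44 V.
LSB = 2.44 V ÷ 2^13 = 2.44/8192 V = 297.852 µV.
For a uniform distribution on [−LSB/2, +LSB/2], V_rms = LSB/√12 = 297.852 µV/3.4641 = 85.98 µV.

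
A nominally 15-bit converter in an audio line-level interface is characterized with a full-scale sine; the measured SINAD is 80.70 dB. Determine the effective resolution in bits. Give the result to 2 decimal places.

Inverting SNR = 6.02 N + 1.76: N_eff = (80.70 − 1.76)/6.02 = 13.1130.

13.11 bits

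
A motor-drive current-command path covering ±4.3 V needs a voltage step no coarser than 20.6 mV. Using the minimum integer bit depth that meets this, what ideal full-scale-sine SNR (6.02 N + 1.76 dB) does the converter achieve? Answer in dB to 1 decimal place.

The full-scale span is 4.3 − (-4.3) = 8.6 V.
Required number of levels: 8.6/20.6 mV = 417.48; smallest N with 2^N ≥ that is 9.
Ideal SNR at N = 9: 6.02·9 + 1.76 = 55.9 dB.

55.9 dB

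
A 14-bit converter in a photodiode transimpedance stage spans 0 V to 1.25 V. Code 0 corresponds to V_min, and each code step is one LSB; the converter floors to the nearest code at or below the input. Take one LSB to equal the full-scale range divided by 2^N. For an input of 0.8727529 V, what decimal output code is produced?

Range is 1.25 V. LSB = 1.25 V / 2^14 ≈ 76.29 µV.
(V_in − V_min) × 2^14/range = (0.8727529 − (0)) × 16384/1.25 = 11439.347.
Floor → code = 11439.

11439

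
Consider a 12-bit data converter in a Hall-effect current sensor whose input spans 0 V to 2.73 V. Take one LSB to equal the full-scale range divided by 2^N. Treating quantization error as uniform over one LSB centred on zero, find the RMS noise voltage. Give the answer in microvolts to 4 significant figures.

Range is 2.73 V.
LSB = 2.73 V ÷ 2^12 = 2.73/4096 V = 0.666504 mV.
V_rms = LSB/√12 = 0.666504 mV / √12 = 192.4 µV.

192.4 µV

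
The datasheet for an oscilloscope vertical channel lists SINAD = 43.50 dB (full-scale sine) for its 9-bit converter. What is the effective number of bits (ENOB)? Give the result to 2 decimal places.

6.93 bits

ENOB = (SINAD − 1.76) / 6.02 = (43.50 − 1.76) / 6.02 = 41.74 / 6.02 = 6.9336.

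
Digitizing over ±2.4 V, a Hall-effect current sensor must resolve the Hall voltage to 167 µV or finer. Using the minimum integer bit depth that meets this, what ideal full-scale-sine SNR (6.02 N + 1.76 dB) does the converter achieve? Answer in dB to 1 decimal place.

92.1 dB

The full-scale span is 2.4 − (-2.4) = 4.8 V.
4.8 V / 167 µV = 28740. Since 2^14 = 16384 and 2^15 = 32768, N = 15.
SNR = 6.02 × 15 + 1.76 = 92.06 dB.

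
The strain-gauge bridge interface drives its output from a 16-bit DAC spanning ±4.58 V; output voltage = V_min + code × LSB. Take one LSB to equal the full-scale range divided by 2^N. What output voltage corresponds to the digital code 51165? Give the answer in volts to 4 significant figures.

2.571 V

Range = 4.58 − (-4.58) = 9.16 V. LSB = 9.16 V / 2^16.
V_out = -4.58 + 51165 × (9.16/65536) V
      = -4.58 + 7.15136 = 2.57136 V.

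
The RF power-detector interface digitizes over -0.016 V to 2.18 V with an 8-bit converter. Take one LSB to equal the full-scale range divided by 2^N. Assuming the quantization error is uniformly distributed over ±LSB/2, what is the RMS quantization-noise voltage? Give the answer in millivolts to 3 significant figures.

2.48 mV

Range = 2.18 − (-0.016) = 2.196 V.
Step size = 2.196/256 V = 8.5781 mV.
For a uniform distribution on [−LSB/2, +LSB/2], V_rms = LSB/√12 = 8.5781 mV/3.4641 = 2.48 mV.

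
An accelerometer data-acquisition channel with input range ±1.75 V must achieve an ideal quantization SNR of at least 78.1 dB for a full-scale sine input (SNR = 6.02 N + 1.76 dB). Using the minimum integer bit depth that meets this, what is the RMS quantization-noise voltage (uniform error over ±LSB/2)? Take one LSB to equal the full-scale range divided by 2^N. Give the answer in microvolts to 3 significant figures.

123 µV

Full-scale range = 1.75 V − (-1.75 V) = 3.5 V.
6.02 N + 1.76 ≥ 78.1 gives N ≥ 12.681, so the minimum integer is 13.
LSB = 3.5 V / 2^13 = 427.25 µV.
σ_q = LSB/√12 = 427.25 µV/3.4641 = 123 µV.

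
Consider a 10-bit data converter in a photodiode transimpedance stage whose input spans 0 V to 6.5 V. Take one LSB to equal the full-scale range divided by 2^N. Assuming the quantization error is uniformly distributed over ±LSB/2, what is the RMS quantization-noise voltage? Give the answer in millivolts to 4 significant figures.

Full-scale range = 6.5 V.
Step size = 6.5/1024 V = 6.34766 mV.
RMS of a uniform error over width LSB is LSB/√12 = 1.832 mV.

1.832 mV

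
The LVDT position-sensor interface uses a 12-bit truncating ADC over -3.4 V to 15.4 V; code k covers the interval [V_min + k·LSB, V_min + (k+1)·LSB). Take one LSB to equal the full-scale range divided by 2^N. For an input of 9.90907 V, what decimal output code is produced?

Full-scale range = 15.4 V − (-3.4 V) = 18.8 V. LSB = 18.8 V / 2^12 ≈ 4.590 mV.
code = ⌊(V_in − V_min)/LSB⌋ = ⌊(V_in − V_min) × 2^12 / range⌋
     = ⌊(9.90907 − (-3.4)) × 4096 / 18.8⌋ = ⌊13.30907 × 4096/18.8⌋
     = ⌊2899.678⌋ = 2899.

2899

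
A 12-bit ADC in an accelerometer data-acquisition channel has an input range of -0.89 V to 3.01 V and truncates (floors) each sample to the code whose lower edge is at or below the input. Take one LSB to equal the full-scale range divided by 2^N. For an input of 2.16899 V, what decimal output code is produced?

Full-scale range = 3.01 V − (-0.89 V) = 3.9 V. LSB = 3.9 V / 2^12 ≈ 0.9521 mV.
code = ⌊(V_in − V_min)/LSB⌋ = ⌊(V_in − V_min) × 2^12 / range⌋
     = ⌊(2.16899 − (-0.89)) × 4096 / 3.9⌋ = ⌊3.05899 × 4096/3.9⌋
     = ⌊3212.724⌋ = 3212.

3212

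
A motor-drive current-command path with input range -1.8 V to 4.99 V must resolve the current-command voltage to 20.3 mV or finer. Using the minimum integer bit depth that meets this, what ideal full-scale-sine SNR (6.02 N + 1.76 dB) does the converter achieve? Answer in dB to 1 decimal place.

55.9 dB

Full-scale range = 4.99 V − (-1.8 V) = 6.79 V.
Required number of levels: 6.79/20.3 mV = 334.48; smallest N with 2^N ≥ that is 9.
SNR = 6.02 × 9 + 1.76 = 55.94 dB.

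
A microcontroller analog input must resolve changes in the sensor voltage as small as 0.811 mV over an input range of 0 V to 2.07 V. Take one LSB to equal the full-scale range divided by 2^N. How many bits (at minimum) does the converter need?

12 bits

V_FS = 2.07 V.
Levels needed ≥ 2.07/0.811 mV = 2552. 2^12 = 4096 suffices, so N_min = 12.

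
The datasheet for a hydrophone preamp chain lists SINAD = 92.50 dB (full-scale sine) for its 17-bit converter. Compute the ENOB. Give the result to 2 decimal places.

(92.50 − 1.76) / 6.02 = 90.74/6.02 = 15.0731 effective bits.

15.07 bits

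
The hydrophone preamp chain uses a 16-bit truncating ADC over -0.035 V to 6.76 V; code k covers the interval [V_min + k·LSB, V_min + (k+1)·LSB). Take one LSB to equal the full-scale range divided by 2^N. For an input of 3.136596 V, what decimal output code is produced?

30589

Full-scale range = 6.76 V − (-0.035 V) = 6.795 V. LSB = 6.795 V / 2^16 ≈ 103.7 µV.
(V_in − V_min) × 2^16/range = (3.136596 − (-0.035)) × 65536/6.795 = 30589.215.
Floor → code = 30589.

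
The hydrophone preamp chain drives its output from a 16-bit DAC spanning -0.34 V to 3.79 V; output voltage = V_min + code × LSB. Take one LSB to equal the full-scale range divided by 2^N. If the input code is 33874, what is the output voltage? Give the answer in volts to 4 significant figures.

The full-scale span is 3.79 − (-0.34) = 4.13 V. LSB = 4.13 V / 2^16.
Output = V_min + (33874/65536) × range = -0.34 + 0.516876 × 4.13 V
      = -0.34 + 2.13470 = 1.79470 V.

1.795 V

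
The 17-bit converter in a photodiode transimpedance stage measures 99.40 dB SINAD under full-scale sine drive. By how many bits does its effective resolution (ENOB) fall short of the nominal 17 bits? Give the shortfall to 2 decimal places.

Effective bits = (99.40 − 1.76)/6.02 = 16.2193.
17 − 16.2193 = 0.78 bits below nominal.

0.78 bits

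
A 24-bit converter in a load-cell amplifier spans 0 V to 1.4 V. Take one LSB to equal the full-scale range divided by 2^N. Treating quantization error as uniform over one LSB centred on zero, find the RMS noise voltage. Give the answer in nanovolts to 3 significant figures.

V_FS = 1.4 V.
LSB = 1.4 V ÷ 2^24 = 1.4/16777216 V = 83.447 nV.
σ_q = LSB/√12 = 83.447 nV/3.4641 = 24.1 nV.

24.1 nV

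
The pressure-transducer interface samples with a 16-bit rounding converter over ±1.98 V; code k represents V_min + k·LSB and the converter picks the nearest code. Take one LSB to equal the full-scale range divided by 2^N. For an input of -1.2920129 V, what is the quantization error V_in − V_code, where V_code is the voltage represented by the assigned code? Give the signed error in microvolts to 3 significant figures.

−9.73 µV

Full-scale range = 1.98 V − (-1.98 V) = 3.96 V. LSB = 3.96 V / 2^16 ≈ 60.42 µV.
Position in LSBs: (-1.2920129 − (-1.98)) × 65536/3.96 = 11385.8390; rounding gives k = 11386.
Reconstructed level: -1.98 + 11386 × 3.96/65536 V = -1.2920031738 V.
Error = V_in − V_code = -1.2920129 − (-1.2920031738) = −9.73 µV.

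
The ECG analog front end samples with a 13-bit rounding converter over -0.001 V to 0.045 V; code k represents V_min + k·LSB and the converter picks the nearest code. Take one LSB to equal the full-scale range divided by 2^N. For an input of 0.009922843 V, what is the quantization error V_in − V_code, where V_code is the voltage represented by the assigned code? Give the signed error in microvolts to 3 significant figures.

Range = 0.045 − (-0.001) = 0.046 V. LSB = 0.046 V / 2^13 ≈ 5.615 µV.
Position in LSBs: (0.009922843 − (-0.001)) × 8192/0.046 = 1945.2159; rounding gives k = 1945.
V_code = -0.001 + (1945/8192) × 0.046 = 0.009921630859 V.
V_in − V_code = 0.009922843 − (0.009921630859) = +1.21 µV.

+1.21 µV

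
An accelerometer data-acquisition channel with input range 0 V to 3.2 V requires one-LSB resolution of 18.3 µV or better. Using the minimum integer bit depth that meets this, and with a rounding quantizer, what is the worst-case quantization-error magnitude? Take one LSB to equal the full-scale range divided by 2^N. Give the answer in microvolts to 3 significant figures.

6.10 µV

Range is 3.2 V.
Levels needed ≥ 3.2/18.3 µV = 174900. 2^18 = 262144 suffices, so N_min = 18.
LSB = 3.2 V / 2^18 = 12.207 µV.
Half an LSB is 6.10 µV.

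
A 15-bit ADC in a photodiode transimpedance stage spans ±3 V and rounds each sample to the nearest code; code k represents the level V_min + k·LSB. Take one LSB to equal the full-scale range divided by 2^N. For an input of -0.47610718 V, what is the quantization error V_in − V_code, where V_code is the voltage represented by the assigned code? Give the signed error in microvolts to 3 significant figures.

−33.0 µV

The full-scale span is 3 − (-3) = 6 V. LSB = 6 V / 2^15 ≈ 183.1 µV.
(V_in − V_min)/LSB = (-0.47610718 − (-3)) × 32768/6 = 13783.8200 → nearest code k = 13784.
V_code = -3 + (13784/32768) × 6 = -0.47607421875 V.
V_in − V_code = -0.47610718 − (-0.47607421875) = −33.0 µV.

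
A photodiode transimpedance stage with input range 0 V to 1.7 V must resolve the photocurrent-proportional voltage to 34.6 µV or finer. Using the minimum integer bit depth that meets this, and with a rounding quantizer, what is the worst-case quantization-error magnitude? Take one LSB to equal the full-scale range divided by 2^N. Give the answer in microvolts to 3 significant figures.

Span = 1.7 V.
Required number of levels: 1.7/34.6 µV = 49133; smallest N with 2^N ≥ that is 16.
Step size = 1.7/65536 V = 25.940 µV.
Max error for round-to-nearest is LSB/2 = 13.0 µV.

13.0 µV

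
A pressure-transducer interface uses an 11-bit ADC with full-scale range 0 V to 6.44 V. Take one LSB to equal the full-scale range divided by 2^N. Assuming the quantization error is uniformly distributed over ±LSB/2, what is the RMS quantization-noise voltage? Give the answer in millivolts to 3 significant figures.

Span = 6.44 V.
Step size = 6.44/2048 V = 3.1445 mV.
σ_q = LSB/√12 = 3.1445 mV/3.4641 = 0.908 mV.

0.908 mV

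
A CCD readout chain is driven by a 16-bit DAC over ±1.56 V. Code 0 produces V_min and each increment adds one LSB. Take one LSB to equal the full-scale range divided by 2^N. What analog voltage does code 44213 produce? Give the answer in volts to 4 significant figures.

Span: 1.56 V − (-1.56 V) = 3.12 V. LSB = 3.12 V / 2^16.
Output = V_min + (44213/65536) × range = -1.56 + 0.674637 × 3.12 V
      = -1.56 + 2.10487 = 0.544867 V.

0.5449 V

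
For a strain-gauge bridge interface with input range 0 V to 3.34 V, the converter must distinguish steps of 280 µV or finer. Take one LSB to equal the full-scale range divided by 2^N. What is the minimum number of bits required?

14 bits

Full-scale range = 3.34 V.
Required number of levels: 3.34/280 µV = 11929; smallest N with 2^N ≥ that is 14.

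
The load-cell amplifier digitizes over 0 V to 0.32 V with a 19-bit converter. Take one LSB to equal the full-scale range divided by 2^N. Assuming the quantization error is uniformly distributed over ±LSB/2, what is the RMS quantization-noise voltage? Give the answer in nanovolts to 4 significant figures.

176.2 nV

Full-scale range = 0.32 V.
LSB = 0.32 V ÷ 2^19 = 0.32/524288 V = 0.610352 µV.
RMS of a uniform error over width LSB is LSB/√12 = 176.2 nV.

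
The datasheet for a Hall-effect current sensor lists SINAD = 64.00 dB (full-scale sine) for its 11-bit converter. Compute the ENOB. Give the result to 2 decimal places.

10.34 bits

Inverting SNR = 6.02 N + 1.76: N_eff = (64.00 − 1.76)/6.02 = 10.3389.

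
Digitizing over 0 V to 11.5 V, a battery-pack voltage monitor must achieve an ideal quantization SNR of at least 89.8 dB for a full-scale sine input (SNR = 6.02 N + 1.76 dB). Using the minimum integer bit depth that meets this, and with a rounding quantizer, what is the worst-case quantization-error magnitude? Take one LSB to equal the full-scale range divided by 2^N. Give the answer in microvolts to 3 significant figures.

175 µV

Span = 11.5 V.
Required N = ⌈(89.8 − 1.76)/6.02⌉ = ⌈14.625⌉ = 15.
LSB = 11.5 V ÷ 2^15 = 11.5/32768 V = 350.95 µV.
Max error for round-to-nearest is LSB/2 = 175 µV.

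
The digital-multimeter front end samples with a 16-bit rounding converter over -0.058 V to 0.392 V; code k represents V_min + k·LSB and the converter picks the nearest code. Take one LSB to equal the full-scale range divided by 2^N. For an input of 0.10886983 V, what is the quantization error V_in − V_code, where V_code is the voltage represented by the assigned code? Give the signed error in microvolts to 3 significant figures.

+1.24 µV

Full-scale range = 0.392 V − (-0.058 V) = 0.45 V. LSB = 0.45 V / 2^16 ≈ 6.866 µV.
Position in LSBs: (0.10886983 − (-0.058)) × 65536/0.45 = 24302.1804; rounding gives k = 24302.
V_code = -0.058 + (24302/65536) × 0.45 = 0.10886859131 V.
V_in − V_code = 0.10886983 − (0.10886859131) = +1.24 µV.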